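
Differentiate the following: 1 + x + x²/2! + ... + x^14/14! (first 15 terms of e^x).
1 + x + x²/2! + ... + x^13/13!
Differentiating term by term gives the first 14 terms of e^x.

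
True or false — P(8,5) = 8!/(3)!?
True

Explanation: Permutation formula P(n,k) = n!/(n-k)!: 8!/3! = 40,320/6 = 6,720 = P(8,5). The statement holds.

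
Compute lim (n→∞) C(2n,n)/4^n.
0

Reasoning: C(2n,n) ~ 4^n/√(πn), so C(2n,n)/4^n ~ 1/√(πn) → 0.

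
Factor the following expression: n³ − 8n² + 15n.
n³ − 8n² + 15n = n(n² − 8n + 15) = n(n − 3)(n − 5).

Answer: n(n − 3)(n − 5)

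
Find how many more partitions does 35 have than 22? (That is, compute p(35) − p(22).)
Pentagonal recurrence p(n) = p(n−1) + p(n−2) − p(n−5) − p(n−7) + …: p(35) = p(34) + p(33) − p(30) − p(28) + p(23) + p(20) − p(13) − p(9) + p(0) = 12,310 + 10,143 − 5,604 − 3,718 + 1,255 + 627 − 101 − 30 + 1 = 14,883.
p(22) = p(21) + p(20) − p(17) − p(15) + p(10) + p(7) − p(0) = 792 + 627 − 297 − 176 + 42 + 15 − 1 = 1,002.
Difference = 14,883 − 1,002 = 13,881.
Final answer: 13,881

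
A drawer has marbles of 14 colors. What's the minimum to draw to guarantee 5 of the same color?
57

Solution: Worst case: 4 of each = 56. One more: 57.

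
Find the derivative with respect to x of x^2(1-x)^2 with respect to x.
2x^1(1-x)^2 - 2x^2(1-x)^1

Explanation: Product rule: 2x^{1}(1-x)^{2} + x^2·(-2)(1-x)^{1}.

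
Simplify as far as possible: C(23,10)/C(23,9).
7/5

Solution: C(n,k+1)/C(n,k) = (n−k)/(k+1). Here (23−9)/(9+1) = 14/10 = 7/5.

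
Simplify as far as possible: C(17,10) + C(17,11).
By Pascal's identity: C(18,11) = 31,824.

Answer: 31,824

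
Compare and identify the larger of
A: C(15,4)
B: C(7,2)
A

Reasoning: A=C(15,4)=1,365, B=C(7,2)=21.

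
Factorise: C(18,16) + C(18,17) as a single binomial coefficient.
C(19,17)

Working:
By Pascal's identity: C(18,16) + C(18,17) = C(19,17) = 171.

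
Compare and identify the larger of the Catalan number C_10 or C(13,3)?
C_10 = C(20,10)/(10+1) = 184,756/11 = 16,796; C(13,3) = 286.
Final answer: C_10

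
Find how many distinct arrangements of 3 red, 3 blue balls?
20

Multinomial: 6!/(3! × 3!) = 20.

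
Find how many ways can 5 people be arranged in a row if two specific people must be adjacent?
Treat pair as unit: (5-1)! arrangements × 2 internal orders = 48.
Final answer: 48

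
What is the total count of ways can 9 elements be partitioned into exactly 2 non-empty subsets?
255

This equals S(9,2), the Stirling number of the 2nd kind.
Using the Stirling recurrence: S(n,k) = k·S(n-1,k) + S(n-1,k-1)
S(9,2) = 2·S(8,2) + S(8,1)
         = 2·127 + 1
         = 254 + 1
         = 255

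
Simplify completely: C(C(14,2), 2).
C(14,2) = 91, then C(91, 2) = 4,095.
Final answer: 4,095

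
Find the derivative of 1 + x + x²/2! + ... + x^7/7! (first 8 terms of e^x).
1 + x + x²/2! + ... + x^6/6!

Differentiating term by term gives the first 7 terms of e^x.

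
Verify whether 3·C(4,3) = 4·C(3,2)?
True

Solution: Absorption identity k·C(n,k) = n·C(n-1,k-1). LHS = 3·4 = 12; RHS = 4·3 = 12.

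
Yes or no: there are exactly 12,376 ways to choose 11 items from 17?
C(17,11) = 12,376.
Final answer: Yes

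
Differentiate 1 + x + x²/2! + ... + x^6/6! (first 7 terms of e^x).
Differentiating term by term gives the first 6 terms of e^x.
Final answer: 1 + x + x²/2! + ... + x^5/5!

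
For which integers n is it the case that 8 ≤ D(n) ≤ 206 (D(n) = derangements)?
4, 5

Working:
Using D(n) = (n−1)[D(n−1) + D(n−2)] with D(1)=0, D(2)=1: D(3)=2; D(4)=9; D(5)=44; D(6)=265. So valid n = 4, 5.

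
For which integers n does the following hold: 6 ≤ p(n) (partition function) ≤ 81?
5, 6, 7, 8, 9, 10, 11, 12

Solution: Tabulating p(n) via p(n) = p(n−1) + p(n−2) − p(n−5) − p(n−7) + …: p(4)=5; p(5)=7; p(6)=11; p(7)=15; p(8)=22; p(9)=30; p(10)=42; p(11)=56; p(12)=77; p(13)=101. So valid n = 5, 6, 7, 8, 9, 10, 11, 12.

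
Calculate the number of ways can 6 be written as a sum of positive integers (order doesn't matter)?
11

Pentagonal recurrence p(n) = p(n−1) + p(n−2) − p(n−5) − p(n−7) + …: p(6) = p(5) + p(4) − p(1) = 7 + 5 − 1 = 11.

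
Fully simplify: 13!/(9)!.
17,160

Solution: This equals 13×12×...×10 = 17,160.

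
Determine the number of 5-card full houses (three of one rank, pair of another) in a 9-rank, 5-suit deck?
Triple rank: 9. Triple suits: C(5,3)=10. Pair rank: 8. Pair suits: C(5,2)=10. Total: 7,200.

Answer: 7,200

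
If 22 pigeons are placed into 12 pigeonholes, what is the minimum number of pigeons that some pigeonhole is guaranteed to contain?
2

Solution: Pigeonhole: ⌈22/12⌉ = 2.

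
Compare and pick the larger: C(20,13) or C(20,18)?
C(20,13)

Working:
C(20,13)=77,520, C(20,18)=190.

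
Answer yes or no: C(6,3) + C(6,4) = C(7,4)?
Yes
Pascal's identity: LHS = 20 + 15 = 35; RHS = C(7,4) = 35. Both sides agree, so the statement holds.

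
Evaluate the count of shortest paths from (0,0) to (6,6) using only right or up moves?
Choose 6 rights from 12 moves: C(12,6) = 924.
Final answer: 924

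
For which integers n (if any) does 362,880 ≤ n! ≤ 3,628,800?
n! is strictly increasing; 9! = 362,880 and 10! = 3,628,800, so valid n = 9, 10.

Answer: 9, 10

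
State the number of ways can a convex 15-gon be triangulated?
742,900

Solution: Using the Catalan number formula: C_n = C(2n, n) / (n+1)
C_13 = C(26, 13) / (13+1)
     = 10400600 / 14
     = 742,900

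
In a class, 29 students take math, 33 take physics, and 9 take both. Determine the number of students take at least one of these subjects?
53

Explanation: |A∪B| = |A|+|B|-|A∩B| = 29+33-9 = 53.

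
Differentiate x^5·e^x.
Product rule: d/dx[x^5]·e^x + x^5·d/dx[e^x] = 5x^{4}e^x + x^5e^x.

Answer: (5x^4 + x^5)e^x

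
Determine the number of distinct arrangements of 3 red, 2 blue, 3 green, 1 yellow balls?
5,040

Multinomial: 9!/(3! × 2! × 3! × 1!) = 5,040.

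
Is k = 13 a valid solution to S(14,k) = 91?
Yes

Reasoning: S(14,13) = 13·S(13,13) + S(13,12) = 13·1 + 78 = 91, which equals 91.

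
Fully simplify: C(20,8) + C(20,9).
293,930

Working:
By Pascal's identity: C(21,9) = 293,930.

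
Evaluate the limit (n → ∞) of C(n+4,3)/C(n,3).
1

Explanation: Both numerator and denominator grow as n^3/3! for large n, so the ratio → 1.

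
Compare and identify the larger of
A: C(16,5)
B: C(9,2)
A=C(16,5)=4,368, B=C(9,2)=36.

Answer: A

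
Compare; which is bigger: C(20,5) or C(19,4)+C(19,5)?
Equal

Explanation: By Pascal's identity: C(20,5) = C(19,4)+C(19,5) = 15,504. Equal.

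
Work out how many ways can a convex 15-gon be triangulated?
742,900

Reasoning: Using the Catalan number formula: C_n = C(2n, n) / (n+1)
C_13 = C(26, 13) / (13+1)
     = 10400600 / 14
     = 742,900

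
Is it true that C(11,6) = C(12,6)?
LHS = C(11,6) = 462; RHS = C(12,6) = 924. 462 ≠ 924, so the statement does not hold.
Final answer: False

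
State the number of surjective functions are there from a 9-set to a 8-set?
1,451,520
Onto functions = 8! × S(9,8)
First compute S(9,8) via recurrence:
Using the Stirling recurrence: S(n,k) = k·S(n-1,k) + S(n-1,k-1)
S(9,8) = 8·S(8,8) + S(8,7)
         = 8·1 + 28
         = 8 + 28
         = 36
Then: 40320 × 36 = 1,451,520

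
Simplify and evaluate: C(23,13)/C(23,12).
11/13

C(n,k+1)/C(n,k) = (n−k)/(k+1). Here (23−12)/(12+1) = 11/13 = 11/13.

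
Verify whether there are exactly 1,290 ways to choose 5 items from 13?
False
C(13,5) = 1,287 ≠ 1290.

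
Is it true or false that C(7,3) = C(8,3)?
LHS = C(7,3) = 35; RHS = C(8,3) = 56. 35 ≠ 56, so the statement does not hold.
Final answer: False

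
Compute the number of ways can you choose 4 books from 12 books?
C(12,4) = 12! / (4! × (12-4)!)
         = 12! / (4! × 8!)
         = 495

Answer: 495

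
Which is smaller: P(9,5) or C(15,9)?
C(15,9)

Working:
P(9,5)=15,120, C(15,9)=5,005.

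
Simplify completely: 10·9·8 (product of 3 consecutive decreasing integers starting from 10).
720

Working:
This is P(10,3) = 10!/(7)! = 720.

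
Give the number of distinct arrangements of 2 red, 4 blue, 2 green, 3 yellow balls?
69,300

Multinomial: 11!/(2! × 4! × 2! × 3!) = 69,300.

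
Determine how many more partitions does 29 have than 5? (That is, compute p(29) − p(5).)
Pentagonal recurrence p(n) = p(n−1) + p(n−2) − p(n−5) − p(n−7) + …: p(29) = p(28) + p(27) − p(24) − p(22) + p(17) + p(14) − p(7) − p(3) = 3,718 + 3,010 − 1,575 − 1,002 + 297 + 135 − 15 − 3 = 4,565.
p(5) = p(4) + p(3) − p(0) = 5 + 3 − 1 = 7.
Difference = 4,565 − 7 = 4,558.

Answer: 4,558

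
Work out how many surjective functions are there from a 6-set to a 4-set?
1,560
Onto functions = 4! × S(6,4)
First compute S(6,4) via recurrence:
Using the Stirling recurrence: S(n,k) = k·S(n-1,k) + S(n-1,k-1)
S(6,4) = 4·S(5,4) + S(5,3)
         = 4·10 + 25
         = 40 + 25
         = 65
Then: 24 × 65 = 1,560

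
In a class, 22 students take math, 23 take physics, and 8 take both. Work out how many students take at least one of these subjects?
37
|A∪B| = |A|+|B|-|A∩B| = 22+23-8 = 37.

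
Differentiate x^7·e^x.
(7x^6 + x^7)e^x

Product rule: d/dx[x^7]·e^x + x^7·d/dx[e^x] = 7x^{6}e^x + x^7e^x.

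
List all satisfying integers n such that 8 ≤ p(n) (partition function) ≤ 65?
Tabulating p(n) via p(n) = p(n−1) + p(n−2) − p(n−5) − p(n−7) + …: p(5)=7; p(6)=11; p(7)=15; p(8)=22; p(9)=30; p(10)=42; p(11)=56; p(12)=77. So valid n = 6, 7, 8, 9, 10, 11.

Answer: 6, 7, 8, 9, 10, 11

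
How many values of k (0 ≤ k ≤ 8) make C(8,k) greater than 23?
Row 8 is unimodal and symmetric about k=8/2. C(8,1)=8 ≤ 23; C(8,2)=28 > 23; by symmetry C(8,k) > 23 for k = 2..6. That's 6 - 2 + 1 = 5 values.
Final answer: 5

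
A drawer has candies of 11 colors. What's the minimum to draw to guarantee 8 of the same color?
78

Solution: Worst case: 7 of each = 77. One more: 78.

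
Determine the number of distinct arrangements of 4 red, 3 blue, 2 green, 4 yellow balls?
Multinomial: 13!/(4! × 3! × 2! × 4!) = 900,900.

Answer: 900,900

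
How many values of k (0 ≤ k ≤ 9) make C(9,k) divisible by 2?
6

Working:
Checking C(9,k) mod 2 for k = 0..9: divisible at k = 2, 3, 4, 5, 6, 7. That's 6 values.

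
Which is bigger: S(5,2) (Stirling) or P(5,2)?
P(5,2)

Working:
S(5,2) = 2·S(4,2) + S(4,1) = 2·7 + 1 = 15; P(5,2) = 20.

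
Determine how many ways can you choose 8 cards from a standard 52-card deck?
752,538,150
C(52,8) = 752,538,150.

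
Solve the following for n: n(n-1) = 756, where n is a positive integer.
28

n² − n − 756 = 0, so n = (1 ± √(1 + 4·756))/2 = (1 ± √3,025)/2 = (1 ± 55)/2, i.e. n = 28 or n = -27. Taking the positive root, n = 28 (check: 28×27 = 756).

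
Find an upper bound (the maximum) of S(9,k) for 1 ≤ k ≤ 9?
7,770

Explanation: Row S(9,k) for k = 1..9 (via S(n,k) = k·S(n−1,k) + S(n−1,k−1)): 1, 255, 3,025, 7,770, 6,951, 2,646, 462, 36, 1. The row is unimodal; maximum at k = 4: 7,770.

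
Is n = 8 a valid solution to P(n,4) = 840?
No

P(8,4) = 8·7·6·5 = 1,680, which does not equal 840.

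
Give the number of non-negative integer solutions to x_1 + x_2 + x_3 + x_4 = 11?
364

Solution: C(11+4-1, 4-1) = 364.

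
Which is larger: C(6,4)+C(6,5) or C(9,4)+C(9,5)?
C(9,4)+C(9,5)

Explanation: First=21, Second=252.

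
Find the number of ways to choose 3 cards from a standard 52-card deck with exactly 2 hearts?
3,042

13 hearts and 39 non-hearts: C(13,2) × C(39,1) = 78 × 39 = 3,042.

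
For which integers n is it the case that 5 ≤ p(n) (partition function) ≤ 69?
Tabulating p(n) via p(n) = p(n−1) + p(n−2) − p(n−5) − p(n−7) + …: p(3)=3; p(4)=5; p(5)=7; p(6)=11; p(7)=15; p(8)=22; p(9)=30; p(10)=42; p(11)=56; p(12)=77. So valid n = 4, 5, 6, 7, 8, 9, 10, 11.

Answer: 4, 5, 6, 7, 8, 9, 10, 11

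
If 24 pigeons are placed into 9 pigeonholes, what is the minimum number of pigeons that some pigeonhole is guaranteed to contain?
3

Reasoning: Pigeonhole: ⌈24/9⌉ = 3.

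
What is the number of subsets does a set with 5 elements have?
32

Each element can be included or excluded: 2^5 = 32.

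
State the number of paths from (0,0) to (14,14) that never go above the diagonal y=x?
2,674,440

Explanation: Counted by the Catalan number C_14: C_14 = C(28,14)/(14+1) = 40,116,600/15 = 2,674,440.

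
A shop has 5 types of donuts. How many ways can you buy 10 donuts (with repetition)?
Stars and bars: C(10+5-1, 10) = C(14, 10) = 1,001.

Answer: 1,001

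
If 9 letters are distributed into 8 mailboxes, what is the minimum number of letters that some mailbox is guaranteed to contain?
2

Reasoning: Pigeonhole: ⌈9/8⌉ = 2.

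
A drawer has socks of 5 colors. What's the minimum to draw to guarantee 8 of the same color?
36

Worst case: 7 of each = 35. One more: 36.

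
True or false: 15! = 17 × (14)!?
False

15! = 15 × 14! = 1,307,674,368,000, but 17 × 14! = 1,482,030,950,400.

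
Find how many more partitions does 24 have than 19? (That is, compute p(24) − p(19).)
Pentagonal recurrence p(n) = p(n−1) + p(n−2) − p(n−5) − p(n−7) + …: p(24) = p(23) + p(22) − p(19) − p(17) + p(12) + p(9) − p(2) = 1,255 + 1,002 − 490 − 297 + 77 + 30 − 2 = 1,575.
p(19) = p(18) + p(17) − p(14) − p(12) + p(7) + p(4) = 385 + 297 − 135 − 77 + 15 + 5 = 490.
Difference = 1,575 − 490 = 1,085.
Final answer: 1,085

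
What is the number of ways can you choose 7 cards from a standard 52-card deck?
133,784,560
C(52,7) = 133,784,560.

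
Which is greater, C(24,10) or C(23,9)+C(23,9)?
C(24,10)

Working:
C(24,10)=1,961,256; C(23,9)+C(23,9)=817,190+817,190=1,634,380.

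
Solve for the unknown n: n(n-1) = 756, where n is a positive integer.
28

Working:
n² − n − 756 = 0, so n = (1 ± √(1 + 4·756))/2 = (1 ± √3,025)/2 = (1 ± 55)/2, i.e. n = 28 or n = -27. Taking the positive root, n = 28 (check: 28×27 = 756).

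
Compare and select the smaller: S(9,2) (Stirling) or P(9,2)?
S(9,2) = 2·S(8,2) + S(8,1) = 2·127 + 1 = 255; P(9,2) = 72.
Final answer: P(9,2)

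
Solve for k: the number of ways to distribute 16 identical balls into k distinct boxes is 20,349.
Stars and bars: the count is C(16+k−1, k−1), increasing in k. k=4: C(19,3) = 969, k=5: C(20,4) = 4,845, k=6: C(21,5) = 20,349 ✓. So k = 6.
Final answer: 6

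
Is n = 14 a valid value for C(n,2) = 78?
No

Reasoning: C(14,2) = 14·13/2! = 182/2 = 91, which does not equal 78.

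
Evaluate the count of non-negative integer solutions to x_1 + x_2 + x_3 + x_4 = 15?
C(15+4-1, 4-1) = 816.

Answer: 816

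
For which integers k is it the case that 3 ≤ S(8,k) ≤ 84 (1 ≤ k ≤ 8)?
7

Solution: S(8,1)=1; S(8,2)=127; S(8,3)=966; S(8,4)=1,701; S(8,5)=1,050; S(8,6)=266; S(8,7)=28; S(8,8)=1. So valid k = 7.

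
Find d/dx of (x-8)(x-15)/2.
(2x - 23)/2

d/dx[(x-8)(x-15)] = (x-15) + (x-8) = 2x - 23. Dividing by 2 gives (2x - 23)/2.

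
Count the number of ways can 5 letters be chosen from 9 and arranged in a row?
P(9,5) = 9!/(9-5)! = 15,120.

Answer: 15,120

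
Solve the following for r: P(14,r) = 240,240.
5

Reasoning: P(14,r) = 14·13·…·(14−r+1), a product of r factors. Multiplying down from 14: 14 = 14; 14·13 = 182; 14·13·12 = 2,184; 14·13·12·11 = 24,024; 14·13·12·11·10 = 240,240 ✓ (5 factors). So r = 5.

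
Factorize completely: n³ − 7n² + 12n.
n(n − 3)(n − 4)

Solution: n³ − 7n² + 12n = n(n² − 7n + 12) = n(n − 3)(n − 4).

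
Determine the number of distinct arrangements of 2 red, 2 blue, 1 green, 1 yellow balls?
Multinomial: 6!/(2! × 2! × 1! × 1!) = 180.

Answer: 180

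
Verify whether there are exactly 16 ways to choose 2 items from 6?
False

Reasoning: C(6,2) = 15 ≠ 16.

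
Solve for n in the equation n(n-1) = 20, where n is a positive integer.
5

Reasoning: n² − n − 20 = 0, so n = (1 ± √(1 + 4·20))/2 = (1 ± √81)/2 = (1 ± 9)/2, i.e. n = 5 or n = -4. Taking the positive root, n = 5 (check: 5×4 = 20).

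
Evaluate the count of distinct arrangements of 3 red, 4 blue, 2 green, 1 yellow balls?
Multinomial: 10!/(3! × 4! × 2! × 1!) = 12,600.

Answer: 12,600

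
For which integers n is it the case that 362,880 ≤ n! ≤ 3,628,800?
9, 10
n! is strictly increasing; 9! = 362,880 and 10! = 3,628,800, so valid n = 9, 10.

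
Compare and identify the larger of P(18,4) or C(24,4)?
P(18,4)

Reasoning: P(18,4)=73,440, C(24,4)=10,626.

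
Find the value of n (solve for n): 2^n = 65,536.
65,536 = 1,024 × 64 = 2^10 × 2^6 = 2^16, so n = 16.

Answer: 16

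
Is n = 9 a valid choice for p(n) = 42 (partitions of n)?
No
Pentagonal recurrence p(n) = p(n−1) + p(n−2) − p(n−5) − p(n−7) + …: p(9) = p(8) + p(7) − p(4) − p(2) = 22 + 15 − 5 − 2 = 30, which does not equal 42.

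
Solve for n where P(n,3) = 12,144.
P(n,3) = n(n−1)(n−2) is increasing in n; n(n−1)(n−2) ≈ (n−1)^3 = 12,144 gives n ≈ 24.0. Check: P(22,3) = 9,240, P(23,3) = 10,626, P(24,3) = 12,144 ✓. So n = 24.
Final answer: 24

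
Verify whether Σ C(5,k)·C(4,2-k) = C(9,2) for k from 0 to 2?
Vandermonde's identity gives C(9,2) = 36; RHS C(9,2) = 36.
Final answer: True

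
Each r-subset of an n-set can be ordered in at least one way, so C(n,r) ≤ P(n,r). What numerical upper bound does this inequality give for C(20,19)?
P(20,19) = 20·19·18·17·16·15·14·13·12·11·10·9·8·7·6·5·4·3·2 = 2,432,902,008,176,640,000, so C(20,19) ≤ 2,432,902,008,176,640,000. (The bound is loose by a factor of 19! = 121,645,100,408,832,000: C(20,19) = 2,432,902,008,176,640,000/121,645,100,408,832,000 = 20.)

Answer: 2,432,902,008,176,640,000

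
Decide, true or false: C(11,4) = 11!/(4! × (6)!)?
False

Working:
The correct denominator is 4!×7!, giving C(11,4) = 330; the stated RHS is 11!/(4!×6!) = 2,310 ≠ 330, so the statement does not hold.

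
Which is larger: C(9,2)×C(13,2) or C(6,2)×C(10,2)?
C(9,2)×C(13,2)=2,808, C(6,2)×C(10,2)=675.

Answer: C(9,2)×C(13,2)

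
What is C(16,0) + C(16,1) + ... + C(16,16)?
65,536

Explanation: Sum of binomial coefficients = 2^16 = 65,536.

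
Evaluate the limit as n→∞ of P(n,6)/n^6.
P(n,6) = n(n-1)···(n-5) ≈ n^6 for large n. Limit = 1.
Final answer: 1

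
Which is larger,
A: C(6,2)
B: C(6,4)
Equal

A=C(6,2)=15, B=C(6,4)=15.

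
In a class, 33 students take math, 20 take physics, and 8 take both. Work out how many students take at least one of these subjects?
45

Solution: |A∪B| = |A|+|B|-|A∩B| = 33+20-8 = 45.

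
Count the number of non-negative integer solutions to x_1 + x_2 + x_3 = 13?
105

Explanation: C(13+3-1, 3-1) = 105.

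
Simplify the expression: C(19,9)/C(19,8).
C(n,k+1)/C(n,k) = (n−k)/(k+1). Here (19−8)/(8+1) = 11/9 = 11/9.

Answer: 11/9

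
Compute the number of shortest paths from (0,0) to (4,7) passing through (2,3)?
150

Solution: To (2,3): C(5,2)=10. From there: C(6,2)=15. Total: 150.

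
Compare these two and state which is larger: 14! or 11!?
14!

Working:
14!=87,178,291,200, 11!=39,916,800. 14! > 11!.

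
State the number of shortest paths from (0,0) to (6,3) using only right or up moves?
84

Solution: Choose 6 rights from 9 moves: C(9,6) = 84.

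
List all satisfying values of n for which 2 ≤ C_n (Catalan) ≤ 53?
2, 3, 4, 5

Working:
C_1=1; C_2=2; C_3=5; C_4=14; C_5=42; C_6=132. So valid n = 2, 3, 4, 5.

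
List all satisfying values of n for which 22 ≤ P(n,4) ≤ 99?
4

Reasoning: P(3,4)=0; P(4,4)=24; P(5,4)=120. So valid n = 4.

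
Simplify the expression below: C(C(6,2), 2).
C(6,2) = 15, then C(15, 2) = 105.
Final answer: 105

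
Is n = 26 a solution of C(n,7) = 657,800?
Yes

Working:
C(26,7) = 26·25·24·23·22·21·20/7! = 3,315,312,000/5,040 = 657,800, which equals 657,800.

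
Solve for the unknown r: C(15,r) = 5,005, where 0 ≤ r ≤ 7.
6

Working:
C(15,r) is increasing for 0 ≤ r ≤ 7. Stepping up (C(15,r+1) = C(15,r)·(15−r)/(r+1)): C(15,1) = 15, C(15,2) = 105, C(15,3) = 455, C(15,4) = 1,365, C(15,5) = 3,003, C(15,6) = 5,005 ✓. So r = 6.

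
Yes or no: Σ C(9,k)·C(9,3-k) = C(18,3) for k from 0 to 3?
Vandermonde's identity gives C(18,3) = 816; RHS C(18,3) = 816.
Final answer: Yes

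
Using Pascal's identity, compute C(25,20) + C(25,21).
65,780

Working:
C(25,20) + C(25,21) = C(26,21) = 65,780.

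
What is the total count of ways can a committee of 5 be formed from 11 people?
462

Reasoning: C(11,5) = 11! / (5! × (11-5)!)
         = 11! / (5! × 6!)
         = 462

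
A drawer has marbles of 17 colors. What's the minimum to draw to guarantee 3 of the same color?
35

Solution: Worst case: 2 of each = 34. One more: 35.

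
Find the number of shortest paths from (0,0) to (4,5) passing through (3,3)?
60

Reasoning: To (3,3): C(6,3)=20. From there: C(3,1)=3. Total: 60.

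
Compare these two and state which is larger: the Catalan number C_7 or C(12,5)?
C(12,5)

C_7 = C(14,7)/(7+1) = 3,432/8 = 429; C(12,5) = 792.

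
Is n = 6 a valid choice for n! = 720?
Yes

Reasoning: 6! = 6·5! = 6·120 = 720, which equals 720.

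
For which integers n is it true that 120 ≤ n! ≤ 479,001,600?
5, 6, 7, 8, 9, 10, 11, 12

Working:
n! is strictly increasing; 5! = 120 and 12! = 479,001,600, so valid n = 5, 6, 7, 8, 9, 10, 11, 12.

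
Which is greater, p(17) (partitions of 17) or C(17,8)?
C(17,8)

Solution: Pentagonal recurrence p(n) = p(n−1) + p(n−2) − p(n−5) − p(n−7) + …: p(17) = p(16) + p(15) − p(12) − p(10) + p(5) + p(2) = 231 + 176 − 77 − 42 + 7 + 2 = 297; C(17,8) = 24,310.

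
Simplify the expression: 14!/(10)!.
This equals 14×13×...×11 = 24,024.
Final answer: 24,024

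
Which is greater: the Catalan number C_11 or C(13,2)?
C_11 = C(22,11)/(11+1) = 705,432/12 = 58,786; C(13,2) = 78.

Answer: C_11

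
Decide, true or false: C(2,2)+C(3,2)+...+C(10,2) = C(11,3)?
True

Hockey stick identity gives Σ = C(11,3) = 165; RHS C(11,3) = 165.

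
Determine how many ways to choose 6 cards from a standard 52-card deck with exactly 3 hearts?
2,613,754

Solution: 13 hearts and 39 non-hearts: C(13,3) × C(39,3) = 286 × 9139 = 2,613,754.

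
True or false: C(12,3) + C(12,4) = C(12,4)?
False

Explanation: Pascal's identity gives C(13,4) = 715, whereas C(12,4) = 495.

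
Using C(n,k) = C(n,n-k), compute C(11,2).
55

C(11,2) = C(11,9) = 55.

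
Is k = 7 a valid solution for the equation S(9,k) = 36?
No

Working:
S(9,7) = 7·S(8,7) + S(8,6) = 7·28 + 266 = 462, which does not equal 36.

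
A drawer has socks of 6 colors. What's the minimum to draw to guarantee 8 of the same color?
43

Explanation: Worst case: 7 of each = 42. One more: 43.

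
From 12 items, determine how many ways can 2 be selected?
66

Working:
C(12,2) = 12! / (2! × (12-2)!)
         = 12! / (2! × 10!)
         = 66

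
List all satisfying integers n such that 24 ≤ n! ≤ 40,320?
4, 5, 6, 7, 8

Reasoning: n! is strictly increasing; 4! = 24 and 8! = 40,320, so valid n = 4, 5, 6, 7, 8.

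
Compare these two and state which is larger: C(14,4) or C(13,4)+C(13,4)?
C(14,4)=1,001; C(13,4)+C(13,4)=715+715=1,430.
Final answer: C(13,4)+C(13,4)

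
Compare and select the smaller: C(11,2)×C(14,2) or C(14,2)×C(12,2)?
C(11,2)×C(14,2)

Solution: C(11,2)×C(14,2)=5,005, C(14,2)×C(12,2)=6,006.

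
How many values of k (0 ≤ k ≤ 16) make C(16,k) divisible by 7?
8
Checking C(16,k) mod 7 for k = 0..16: divisible at k = 3, 4, 5, 6, 10, 11, 12, 13. That's 8 values.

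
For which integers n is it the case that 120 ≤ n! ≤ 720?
5, 6

Explanation: n! is strictly increasing; 5! = 120 and 6! = 720, so valid n = 5, 6.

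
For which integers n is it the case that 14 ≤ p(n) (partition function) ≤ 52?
7, 8, 9, 10
Tabulating p(n) via p(n) = p(n−1) + p(n−2) − p(n−5) − p(n−7) + …: p(6)=11; p(7)=15; p(8)=22; p(9)=30; p(10)=42; p(11)=56. So valid n = 7, 8, 9, 10.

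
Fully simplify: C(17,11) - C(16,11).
8,008

Solution: C(17,11) - C(16,11) = C(16,10) = 8,008.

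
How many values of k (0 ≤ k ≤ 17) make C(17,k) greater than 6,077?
8

Reasoning: Row 17 is unimodal and symmetric about k=17/2. C(17,4)=2,380 ≤ 6,077; C(17,5)=6,188 > 6,077; by symmetry C(17,k) > 6,077 for k = 5..12. That's 12 - 5 + 1 = 8 values.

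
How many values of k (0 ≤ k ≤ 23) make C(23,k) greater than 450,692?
Row 23 is unimodal and symmetric about k=23/2. C(23,7)=245,157 ≤ 450,692; C(23,8)=490,314 > 450,692; by symmetry C(23,k) > 450,692 for k = 8..15. That's 15 - 8 + 1 = 8 values.

Answer: 8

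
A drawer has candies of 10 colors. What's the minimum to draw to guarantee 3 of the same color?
21

Working:
Worst case: 2 of each = 20. One more: 21.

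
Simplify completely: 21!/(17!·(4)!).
5,985

This is C(21,17) = 5,985.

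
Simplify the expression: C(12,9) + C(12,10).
286

Explanation: By Pascal's identity: C(13,10) = 286.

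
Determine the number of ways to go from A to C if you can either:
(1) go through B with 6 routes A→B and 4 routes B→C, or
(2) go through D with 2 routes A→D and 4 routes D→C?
32

Reasoning: Route via B: 6×4=24. Route via D: 2×4=8. Total: 32.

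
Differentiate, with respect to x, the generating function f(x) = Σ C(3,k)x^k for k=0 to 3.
Term-by-term differentiation gives Σ k·C(3,k)x^{k-1} for k=1 to 3.

Answer: Σ k·C(3,k)x^(k-1) for k=1 to 3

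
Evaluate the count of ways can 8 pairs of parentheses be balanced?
1,430

Working:
Using the Catalan number formula: C_n = C(2n, n) / (n+1)
C_8 = C(16, 8) / (8+1)
     = 12870 / 9
     = 1,430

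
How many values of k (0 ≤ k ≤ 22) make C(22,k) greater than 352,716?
Row 22 is unimodal and symmetric about k=22/2. C(22,8)=319,770 ≤ 352,716; C(22,9)=497,420 > 352,716; by symmetry C(22,k) > 352,716 for k = 9..13. That's 13 - 9 + 1 = 5 values.

Answer: 5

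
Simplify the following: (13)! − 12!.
5,748,019,200
(13)! − 12! = (13)·12! − 12! = (13−1)·12! = 12·12! = 5,748,019,200.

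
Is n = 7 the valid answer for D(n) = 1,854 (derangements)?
D(7) = (7-1)·[D(6) + D(5)] = 6·[265 + 44] = 1,854, which equals 1,854.
Final answer: Yes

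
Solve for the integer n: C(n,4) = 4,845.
20

C(n,4) = n(n−1)(n−2)(n−3)/4! is increasing in n, and n(n−1)(n−2)(n−3) = 4!·4,845 = 116,280 ≈ (n−1.5)^4 gives n ≈ 20.0. Check: C(18,4) = 3,060, C(19,4) = 3,876, C(20,4) = 4,845 ✓. So n = 20.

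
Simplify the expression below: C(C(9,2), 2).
C(9,2) = 36, then C(36, 2) = 630.
Final answer: 630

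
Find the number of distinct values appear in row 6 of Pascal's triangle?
4

Explanation: Row 6 has entries C(6,0)..C(6,6); by symmetry C(6,k)=C(6,6-k), giving 4 distinct values.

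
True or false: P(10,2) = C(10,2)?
False
P(10,2) = 90 but C(10,2) = 45; they differ by a factor of 2! = 2, so the statement does not hold.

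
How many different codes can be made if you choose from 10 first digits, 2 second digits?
20

Reasoning: By the multiplication principle: 10 × 2 = 20.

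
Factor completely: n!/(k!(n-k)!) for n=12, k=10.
C(12,10) = 66

Explanation: This is the binomial coefficient C(12,10) = 66.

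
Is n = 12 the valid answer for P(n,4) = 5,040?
No

P(12,4) = 12·11·10·9 = 11,880, which does not equal 5,040.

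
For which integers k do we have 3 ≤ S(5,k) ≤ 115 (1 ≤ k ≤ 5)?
S(5,1)=1; S(5,2)=15; S(5,3)=25; S(5,4)=10; S(5,5)=1. So valid k = 2, 3, 4.
Final answer: 2, 3, 4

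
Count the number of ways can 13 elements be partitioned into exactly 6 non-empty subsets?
9,321,312

This equals S(13,6), the Stirling number of the 2nd kind.
Using the Stirling recurrence: S(n,k) = k·S(n-1,k) + S(n-1,k-1)
S(13,6) = 6·S(12,6) + S(12,5)
         = 6·1323652 + 1379400
         = 7941912 + 1379400
         = 9,321,312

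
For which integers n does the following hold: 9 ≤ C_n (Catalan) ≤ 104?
4, 5

C_3=5; C_4=14; C_5=42; C_6=132. So valid n = 4, 5.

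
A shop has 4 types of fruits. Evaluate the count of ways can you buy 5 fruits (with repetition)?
56

Solution: Stars and bars: C(5+4-1, 5) = C(8, 5) = 56.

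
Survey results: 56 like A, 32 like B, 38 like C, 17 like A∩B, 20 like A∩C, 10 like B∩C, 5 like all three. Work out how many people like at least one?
84
|A∪B∪C| = 56+32+38-17-20-10+5 = 84.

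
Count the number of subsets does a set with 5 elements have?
32

Solution: Each element can be included or excluded: 2^5 = 32.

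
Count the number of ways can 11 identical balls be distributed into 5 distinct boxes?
1,365

C(11+5-1, 5-1) = C(15, 4) = 1,365.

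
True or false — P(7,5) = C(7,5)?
False

Reasoning: P(7,5) = 2,520 but C(7,5) = 21; they differ by a factor of 5! = 120, so the statement does not hold.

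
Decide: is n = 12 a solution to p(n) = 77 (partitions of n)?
Yes

Pentagonal recurrence p(n) = p(n−1) + p(n−2) − p(n−5) − p(n−7) + …: p(12) = p(11) + p(10) − p(7) − p(5) + p(0) = 56 + 42 − 15 − 7 + 1 = 77, which equals 77.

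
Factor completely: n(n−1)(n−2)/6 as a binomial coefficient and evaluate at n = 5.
n(n−1)(n−2)/6 = n!/(3!(n−3)!) = C(n,3). At n = 5: C(5,3) = 10.

Answer: C(n,3); C(5,3) = 10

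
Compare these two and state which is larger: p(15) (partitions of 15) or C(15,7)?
C(15,7)

Reasoning: Pentagonal recurrence p(n) = p(n−1) + p(n−2) − p(n−5) − p(n−7) + …: p(15) = p(14) + p(13) − p(10) − p(8) + p(3) + p(0) = 135 + 101 − 42 − 22 + 3 + 1 = 176; C(15,7) = 6,435.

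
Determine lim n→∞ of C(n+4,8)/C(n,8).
1

Solution: Both numerator and denominator grow as n^8/8! for large n, so the ratio → 1.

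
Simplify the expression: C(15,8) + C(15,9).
By Pascal's identity: C(16,9) = 11,440.

Answer: 11,440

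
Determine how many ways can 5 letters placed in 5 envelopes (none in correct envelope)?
44

Using D(n) = (n-1)[D(n-1) + D(n-2)]:
D(5) = (5-1) × [D(4) + D(3)]
      = 4 × [9 + 2]
      = 4 × 11
      = 44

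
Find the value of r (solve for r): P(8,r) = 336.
P(8,r) = 8·7·…·(8−r+1), a product of r factors. Multiplying down from 8: 8 = 8; 8·7 = 56; 8·7·6 = 336 ✓ (3 factors). So r = 3.
Final answer: 3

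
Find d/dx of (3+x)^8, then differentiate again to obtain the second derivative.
56(3+x)^6

Working:
First derivative: 8(3+x)^{7}. Second derivative: 8·7·(3+x)^{6} = 56(3+x)^{6}.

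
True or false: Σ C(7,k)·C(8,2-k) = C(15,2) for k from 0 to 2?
True

Explanation: Vandermonde's identity gives C(15,2) = 105; RHS C(15,2) = 105.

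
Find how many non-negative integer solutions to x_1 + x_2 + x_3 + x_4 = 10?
C(10+4-1, 4-1) = 286.

Answer: 286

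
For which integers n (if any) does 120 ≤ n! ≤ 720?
5, 6

Reasoning: n! is strictly increasing; 5! = 120 and 6! = 720, so valid n = 5, 6.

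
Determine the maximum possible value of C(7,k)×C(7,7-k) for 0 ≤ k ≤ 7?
1,225

Reasoning: C(7,k)·C(7,7-k) = C(7,k)², maximised at the centre k = 3: C(7,3)² = 1,225.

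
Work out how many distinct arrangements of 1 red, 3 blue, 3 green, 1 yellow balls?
1,120

Multinomial: 8!/(1! × 3! × 3! × 1!) = 1,120.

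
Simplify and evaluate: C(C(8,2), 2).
C(8,2) = 28, then C(28, 2) = 378.

Answer: 378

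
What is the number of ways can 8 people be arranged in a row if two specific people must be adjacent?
10,080

Reasoning: Treat pair as unit: (8-1)! arrangements × 2 internal orders = 10,080.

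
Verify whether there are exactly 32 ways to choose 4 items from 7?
False

Explanation: C(7,4) = 35 ≠ 32.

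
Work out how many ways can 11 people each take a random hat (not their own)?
Using D(n) = (n-1)[D(n-1) + D(n-2)]:
D(11) = (11-1) × [D(10) + D(9)]
      = 10 × [1334961 + 133496]
      = 10 × 1468457
      = 14,684,570
Final answer: 14,684,570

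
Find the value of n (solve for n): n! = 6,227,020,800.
13

Reasoning: n! is strictly increasing. 11! = 39,916,800, 12! = 479,001,600, 13! = 6,227,020,800 ✓. So n = 13.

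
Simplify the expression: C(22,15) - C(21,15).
116,280

Working:
C(22,15) - C(21,15) = C(21,14) = 116,280.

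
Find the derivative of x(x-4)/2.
(2x - 4)/2

d/dx[(x-0)(x-4)] = (x-4) + (x-0) = 2x - 4. Dividing by 2 gives (2x - 4)/2.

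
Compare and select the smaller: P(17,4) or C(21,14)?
P(17,4)

Solution: P(17,4)=57,120, C(21,14)=116,280.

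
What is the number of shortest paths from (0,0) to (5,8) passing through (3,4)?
525

Reasoning: To (3,4): C(7,3)=35. From there: C(6,2)=15. Total: 525.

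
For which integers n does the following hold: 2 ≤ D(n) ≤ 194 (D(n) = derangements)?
3, 4, 5

Solution: Using D(n) = (n−1)[D(n−1) + D(n−2)] with D(1)=0, D(2)=1: D(2)=1; D(3)=2; D(4)=9; D(5)=44; D(6)=265. So valid n = 3, 4, 5.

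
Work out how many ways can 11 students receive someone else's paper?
14,684,570
Using D(n) = (n-1)[D(n-1) + D(n-2)]:
D(11) = (11-1) × [D(10) + D(9)]
      = 10 × [1334961 + 133496]
      = 10 × 1468457
      = 14,684,570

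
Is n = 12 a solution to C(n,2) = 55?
No

Explanation: C(12,2) = 12·11/2! = 132/2 = 66, which does not equal 55.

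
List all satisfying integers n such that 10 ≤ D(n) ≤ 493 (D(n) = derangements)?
5, 6

Explanation: Using D(n) = (n−1)[D(n−1) + D(n−2)] with D(1)=0, D(2)=1: D(4)=9; D(5)=44; D(6)=265; D(7)=1,854. So valid n = 5, 6.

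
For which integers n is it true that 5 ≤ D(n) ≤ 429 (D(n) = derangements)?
Using D(n) = (n−1)[D(n−1) + D(n−2)] with D(1)=0, D(2)=1: D(3)=2; D(4)=9; D(5)=44; D(6)=265; D(7)=1,854. So valid n = 4, 5, 6.

Answer: 4, 5, 6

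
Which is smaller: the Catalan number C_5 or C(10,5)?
C_5

Solution: C_5 = C(10,5)/(5+1) = 252/6 = 42; C(10,5) = 252.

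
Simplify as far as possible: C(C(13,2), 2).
3,003

Reasoning: C(13,2) = 78, then C(78, 2) = 3,003.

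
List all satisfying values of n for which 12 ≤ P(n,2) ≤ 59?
4, 5, 6, 7, 8

Working:
P(3,2)=6; P(4,2)=12; P(5,2)=20; P(6,2)=30; P(7,2)=42; P(8,2)=56; P(9,2)=72. So valid n = 4, 5, 6, 7, 8.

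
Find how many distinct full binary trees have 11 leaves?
16,796
Using the Catalan number formula: C_n = C(2n, n) / (n+1)
C_10 = C(20, 10) / (10+1)
     = 184756 / 11
     = 16,796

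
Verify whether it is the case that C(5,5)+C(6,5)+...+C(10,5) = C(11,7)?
False
Hockey stick identity gives Σ = C(11,6) = 462; RHS C(11,7) = 330.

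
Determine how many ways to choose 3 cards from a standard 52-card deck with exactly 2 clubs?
3,042

Reasoning: 13 clubs and 39 non-clubs: C(13,2) × C(39,1) = 78 × 39 = 3,042.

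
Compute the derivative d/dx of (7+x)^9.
9(7+x)^8

Working:
Using the power rule: d/dx (7+x)^9 = 9(7+x)^{8}.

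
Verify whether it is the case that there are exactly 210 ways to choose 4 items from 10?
True

C(10,4) = 210.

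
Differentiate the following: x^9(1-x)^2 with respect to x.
9x^8(1-x)^2 - 2x^9(1-x)^1

Product rule: 9x^{8}(1-x)^{2} + x^9·(-2)(1-x)^{1}.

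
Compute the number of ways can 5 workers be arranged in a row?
120
Arrangements of 5 distinct objects: 5! = 120.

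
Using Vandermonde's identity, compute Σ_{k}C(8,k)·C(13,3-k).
1,330

Working:
= C(8+13,3) = C(21,3) = 1,330.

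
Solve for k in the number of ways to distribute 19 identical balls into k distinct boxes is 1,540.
Stars and bars: the count is C(19+k−1, k−1), increasing in k. k=2: C(20,1) = 20, k=3: C(21,2) = 210, k=4: C(22,3) = 1,540 ✓. So k = 4.

Answer: 4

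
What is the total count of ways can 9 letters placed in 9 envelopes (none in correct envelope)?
133,496

Reasoning: Using D(n) = (n-1)[D(n-1) + D(n-2)]:
D(9) = (9-1) × [D(8) + D(7)]
      = 8 × [14833 + 1854]
      = 8 × 16687
      = 133,496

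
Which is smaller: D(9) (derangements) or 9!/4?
9!/4

Explanation: D(9) = (9-1)·[D(8) + D(7)] = 8·[14,833 + 1,854] = 133,496; 9!/4 = 362,880/4 = 90,720.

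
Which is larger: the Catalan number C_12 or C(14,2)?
C_12 = C(24,12)/(12+1) = 2,704,156/13 = 208,012; C(14,2) = 91.
Final answer: C_12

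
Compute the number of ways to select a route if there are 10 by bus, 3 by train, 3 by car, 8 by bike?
24
By the addition principle: 10 + 3 + 3 + 8 = 24.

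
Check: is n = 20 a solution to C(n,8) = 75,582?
No

Working:
C(20,8) = 20·19·18·17·16·15·14·13/8! = 5,079,110,400/40,320 = 125,970, which does not equal 75,582.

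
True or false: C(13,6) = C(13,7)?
True

C(13,6) = C(13,13-6) by the symmetry property; both equal 1,716.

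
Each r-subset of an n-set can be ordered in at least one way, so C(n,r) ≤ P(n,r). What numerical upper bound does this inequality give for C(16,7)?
57,657,600

Explanation: P(16,7) = 16·15·14·13·12·11·10 = 57,657,600, so C(16,7) ≤ 57,657,600. (The bound is loose by a factor of 7! = 5,040: C(16,7) = 57,657,600/5,040 = 11,440.)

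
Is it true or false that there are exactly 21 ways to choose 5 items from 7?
True

Reasoning: C(7,5) = 21.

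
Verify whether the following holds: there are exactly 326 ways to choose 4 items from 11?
False

C(11,4) = 330 ≠ 326.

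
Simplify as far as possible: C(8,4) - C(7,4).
35

Explanation: C(8,4) - C(7,4) = C(7,3) = 35.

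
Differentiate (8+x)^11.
11(8+x)^10

Using the power rule: d/dx (8+x)^11 = 11(8+x)^{10}.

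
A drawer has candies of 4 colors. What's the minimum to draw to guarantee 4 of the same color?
13

Worst case: 3 of each = 12. One more: 13.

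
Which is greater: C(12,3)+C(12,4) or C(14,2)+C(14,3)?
C(12,3)+C(12,4)

Explanation: First=715, Second=455.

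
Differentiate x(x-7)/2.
(2x - 7)/2

Reasoning: d/dx[(x-0)(x-7)] = (x-7) + (x-0) = 2x - 7. Dividing by 2 gives (2x - 7)/2.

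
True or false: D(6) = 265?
Derangements of 6 elements: D(6) = (6-1)·[D(5) + D(4)] = 5·[44 + 9] = 265.

Answer: True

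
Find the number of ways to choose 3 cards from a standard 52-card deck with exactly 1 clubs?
9,633

Reasoning: 13 clubs and 39 non-clubs: C(13,1) × C(39,2) = 13 × 741 = 9,633.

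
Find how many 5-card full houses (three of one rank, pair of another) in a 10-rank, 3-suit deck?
270

Solution: Triple rank: 10. Triple suits: C(3,3)=1. Pair rank: 9. Pair suits: C(3,2)=3. Total: 270.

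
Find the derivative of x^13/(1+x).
Quotient rule: [13x^{12}(1+x) - x^13]/(1+x)².
Final answer: (13x^12(1+x) - x^13)/(1+x)²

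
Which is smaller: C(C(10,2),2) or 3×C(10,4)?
C(C(10,2),2)=990, 3×C(10,4)=630.

Answer: 3×C(10,4)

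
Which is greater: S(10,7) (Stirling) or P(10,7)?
P(10,7)

Explanation: S(10,7) = 7·S(9,7) + S(9,6) = 7·462 + 2,646 = 5,880; P(10,7) = 604,800.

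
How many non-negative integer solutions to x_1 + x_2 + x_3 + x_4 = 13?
560
C(13+4-1, 4-1) = 560.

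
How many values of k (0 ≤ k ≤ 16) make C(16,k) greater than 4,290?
7

Row 16 is unimodal and symmetric about k=16/2. C(16,4)=1,820 ≤ 4,290; C(16,5)=4,368 > 4,290; by symmetry C(16,k) > 4,290 for k = 5..11. That's 11 - 5 + 1 = 7 values.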